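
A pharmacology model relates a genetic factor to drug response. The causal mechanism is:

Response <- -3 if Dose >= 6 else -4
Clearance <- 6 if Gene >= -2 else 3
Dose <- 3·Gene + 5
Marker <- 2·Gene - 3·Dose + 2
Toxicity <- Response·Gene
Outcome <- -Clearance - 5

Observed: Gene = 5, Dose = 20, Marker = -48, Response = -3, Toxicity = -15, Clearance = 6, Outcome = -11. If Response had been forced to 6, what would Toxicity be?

30

Intervening sets Response = 6 and removes its equation (Response <- -3 if Dose >= 6 else -4).
Toxicity = Response·Gene  [with Response=6, Gene=5]  = 30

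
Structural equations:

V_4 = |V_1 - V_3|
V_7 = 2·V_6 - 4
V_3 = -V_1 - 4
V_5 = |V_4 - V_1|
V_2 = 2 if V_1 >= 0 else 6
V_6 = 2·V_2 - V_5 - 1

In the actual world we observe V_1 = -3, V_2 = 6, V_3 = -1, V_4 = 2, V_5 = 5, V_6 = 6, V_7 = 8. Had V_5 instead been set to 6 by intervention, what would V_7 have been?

6

Under do(V_5=6), the mechanism V_5 = |V_4 - V_1| is discarded; V_5 is fixed at 6.
V_2 = 2 if V_1 >= 0 else 6  [with V_1=-3]  = 6
V_6 = 2·V_2 - V_5 - 1  [with V_2=6, V_5=6]  = 5
V_7 = 2·V_6 - 4  [with V_6=5]  = 6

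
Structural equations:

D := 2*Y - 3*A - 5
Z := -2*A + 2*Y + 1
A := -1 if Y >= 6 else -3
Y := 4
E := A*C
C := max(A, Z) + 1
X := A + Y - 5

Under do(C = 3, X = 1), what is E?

Under do(C = 3, X = 1), each intervened variable's structural equation is replaced by its fixed value.
A = -1 if Y >= 6 else -3  [with Y=4]  = -3
E = A*C  [with A=-3, C=3]  = -9

-9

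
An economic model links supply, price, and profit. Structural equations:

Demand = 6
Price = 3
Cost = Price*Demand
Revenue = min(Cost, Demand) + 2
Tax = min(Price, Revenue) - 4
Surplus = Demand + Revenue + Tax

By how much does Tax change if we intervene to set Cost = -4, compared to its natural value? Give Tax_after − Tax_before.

-5

do(Cost=-4) replaces the equation Cost = Price*Demand with the constant Cost = -4.
Revenue = min(Cost, Demand) + 2  [with Cost=-4, Demand=6]  = -2
Tax = min(Price, Revenue) - 4  [with Price=3, Revenue=-2]  = -6
Without intervention: Cost = Price*Demand  [with Price=3, Demand=6]  = 18; Revenue = min(Cost, Demand) + 2  [with Cost=18, Demand=6]  = 8; Tax = min(Price, Revenue) - 4  [with Price=3, Revenue=8]  = -1.
Change = -6 − (-1) = -5.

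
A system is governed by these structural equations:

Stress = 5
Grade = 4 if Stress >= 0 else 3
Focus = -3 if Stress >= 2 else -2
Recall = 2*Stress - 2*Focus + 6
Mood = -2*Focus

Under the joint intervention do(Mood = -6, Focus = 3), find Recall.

10

The joint intervention fixes Mood = -6, Focus = 3, removing each variable's own equation.
Recall = 2*Stress - 2*Focus + 6  [with Stress=5, Focus=3]  = 10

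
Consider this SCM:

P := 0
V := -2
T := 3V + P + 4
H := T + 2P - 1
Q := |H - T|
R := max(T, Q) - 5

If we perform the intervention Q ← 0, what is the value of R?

-5

The intervention breaks the incoming arrows to Q: Q := |H - T| no longer applies, and Q = 0.
T = 3V + P + 4  [with V=-2, P=0]  = -2
R = max(T, Q) - 5  [with T=-2, Q=0]  = -5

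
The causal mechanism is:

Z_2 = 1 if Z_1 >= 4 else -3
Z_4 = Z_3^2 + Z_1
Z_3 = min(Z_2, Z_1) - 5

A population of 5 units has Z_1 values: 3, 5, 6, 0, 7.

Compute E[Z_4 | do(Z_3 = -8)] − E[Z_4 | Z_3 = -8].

2.7

Under do(Z_3=-8), Z_3's equation is replaced by Z_3=-8 for every unit. Per-unit Z_4: 67, 69, 70, 64, 71. Mean = 68.2.
Observing Z_3=-8 restricts to units where Z_3's equation naturally yields -8: Z_1 ∈ {3, 0}. In that subpopulation Z_4 = 67, 64, mean 65.5.
Difference = 68.2 − 65.5 = 2.7.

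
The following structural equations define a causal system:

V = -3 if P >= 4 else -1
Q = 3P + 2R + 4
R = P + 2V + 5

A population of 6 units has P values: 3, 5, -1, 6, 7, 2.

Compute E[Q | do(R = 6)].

Under do(R=6), R's equation is replaced by R=6 for every unit. Per-unit Q: 25, 31, 13, 34, 37, 22. Mean = 27.

27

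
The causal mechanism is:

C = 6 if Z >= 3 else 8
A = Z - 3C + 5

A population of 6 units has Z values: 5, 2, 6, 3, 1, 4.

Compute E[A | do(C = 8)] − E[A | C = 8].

2

do(C=8) breaks C's dependence on Z. With C=8 fixed, A across the units is -14, -17, -13, -16, -18, -15, mean -15.5.
Conditioning on C=8 selects the 2 unit(s) with Z ∈ {2, 1}. Their A values: -17, -18. Mean = -17.5.
Difference = -15.5 − (-17.5) = 2.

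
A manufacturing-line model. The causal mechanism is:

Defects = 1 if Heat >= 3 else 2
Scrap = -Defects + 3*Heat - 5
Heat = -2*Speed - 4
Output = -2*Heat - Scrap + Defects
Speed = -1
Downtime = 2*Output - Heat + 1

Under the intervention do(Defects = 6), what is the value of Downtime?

57

The intervention breaks the incoming arrows to Defects: Defects = 1 if Heat >= 3 else 2 no longer applies, and Defects = 6.
Heat = -2*Speed - 4  [with Speed=-1]  = -2
Scrap = -Defects + 3*Heat - 5  [with Defects=6, Heat=-2]  = -17
Output = -2*Heat - Scrap + Defects  [with Heat=-2, Scrap=-17, Defects=6]  = 27
Downtime = 2*Output - Heat + 1  [with Output=27, Heat=-2]  = 57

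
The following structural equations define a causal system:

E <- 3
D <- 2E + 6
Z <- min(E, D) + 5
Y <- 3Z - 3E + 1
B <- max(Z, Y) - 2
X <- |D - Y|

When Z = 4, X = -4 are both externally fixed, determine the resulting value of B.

The joint intervention fixes Z = 4, X = -4, removing each variable's own equation.
Y = 3Z - 3E + 1  [with Z=4, E=3]  = 4
B = max(Z, Y) - 2  [with Z=4, Y=4]  = 2

2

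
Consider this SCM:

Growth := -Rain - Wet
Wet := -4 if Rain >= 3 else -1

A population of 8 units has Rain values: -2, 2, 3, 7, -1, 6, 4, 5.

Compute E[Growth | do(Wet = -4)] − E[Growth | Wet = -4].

do(Wet=-4) breaks Wet's dependence on Rain. With Wet=-4 fixed, Growth across the units is 6, 2, 1, -3, 5, -2, 0, -1, mean 1.
E[Growth|Wet=-4] averages over only the 5 units with Wet=-4 (Rain = 3, 7, 6, 4, 5): Growth = 1, -3, -2, 0, -1, mean -1.
Difference = 1 − (-1) = 2.

2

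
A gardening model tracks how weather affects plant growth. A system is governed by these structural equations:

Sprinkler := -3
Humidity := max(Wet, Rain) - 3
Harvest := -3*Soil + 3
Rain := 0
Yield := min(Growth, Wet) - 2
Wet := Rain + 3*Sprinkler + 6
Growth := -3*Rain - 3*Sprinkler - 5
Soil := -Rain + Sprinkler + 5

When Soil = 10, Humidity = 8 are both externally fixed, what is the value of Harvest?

Setting Soil = 10, Humidity = 8 by intervention discards those variables' equations.
Harvest = -3*Soil + 3  [with Soil=10]  = -27

-27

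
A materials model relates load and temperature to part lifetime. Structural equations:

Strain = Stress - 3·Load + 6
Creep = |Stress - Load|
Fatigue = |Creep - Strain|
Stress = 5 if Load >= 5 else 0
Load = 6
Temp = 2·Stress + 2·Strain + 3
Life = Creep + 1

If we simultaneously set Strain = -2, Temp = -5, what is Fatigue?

Setting Strain = -2, Temp = -5 by intervention discards those variables' equations.
Stress = 5 if Load >= 5 else 0  [with Load=6]  = 5
Creep = |Stress - Load|  [with Stress=5, Load=6]  = 1
Fatigue = |Creep - Strain|  [with Creep=1, Strain=-2]  = 3

3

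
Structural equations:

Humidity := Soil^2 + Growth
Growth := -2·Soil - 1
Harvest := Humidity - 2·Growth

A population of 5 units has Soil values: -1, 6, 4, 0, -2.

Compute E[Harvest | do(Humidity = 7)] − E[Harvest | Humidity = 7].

1.6

The intervention sets Humidity=7 in all 5 units regardless of Soil. Recomputing Harvest per unit gives 5, 33, 25, 9, 1; average 14.6.
Conditioning on Humidity=7 selects the 2 unit(s) with Soil ∈ {4, -2}. Their Harvest values: 25, 1. Mean = 13.
Difference = 14.6 − 13 = 1.6.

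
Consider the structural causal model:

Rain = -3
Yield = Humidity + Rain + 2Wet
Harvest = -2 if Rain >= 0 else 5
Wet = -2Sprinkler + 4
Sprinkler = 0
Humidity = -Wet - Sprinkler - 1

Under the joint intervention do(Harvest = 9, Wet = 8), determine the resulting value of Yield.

4

Under do(Harvest = 9, Wet = 8), each intervened variable's structural equation is replaced by its fixed value.
Humidity = -Wet - Sprinkler - 1  [with Wet=8, Sprinkler=0]  = -9
Yield = Humidity + Rain + 2Wet  [with Humidity=-9, Rain=-3, Wet=8]  = 4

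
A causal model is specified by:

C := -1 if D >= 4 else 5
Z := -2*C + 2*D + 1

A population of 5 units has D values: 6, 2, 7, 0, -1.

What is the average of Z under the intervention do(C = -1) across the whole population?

8.6

do(C=-1) breaks C's dependence on D. With C=-1 fixed, Z across the units is 15, 7, 17, 3, 1, mean 8.6.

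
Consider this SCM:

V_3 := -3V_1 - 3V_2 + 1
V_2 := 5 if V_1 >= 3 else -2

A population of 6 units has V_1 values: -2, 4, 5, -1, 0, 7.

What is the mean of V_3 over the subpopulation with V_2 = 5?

-30

Observing V_2=5 restricts to units where V_2's equation naturally yields 5: V_1 ∈ {4, 5, 7}. In that subpopulation V_3 = -26, -29, -35, mean -30.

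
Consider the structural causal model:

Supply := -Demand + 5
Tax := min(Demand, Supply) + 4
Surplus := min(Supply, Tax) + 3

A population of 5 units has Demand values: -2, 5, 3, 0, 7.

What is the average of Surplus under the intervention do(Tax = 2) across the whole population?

do(Tax=2) breaks Tax's dependence on Demand. With Tax=2 fixed, Surplus across the units is 5, 3, 5, 5, 1, mean 3.8.

3.8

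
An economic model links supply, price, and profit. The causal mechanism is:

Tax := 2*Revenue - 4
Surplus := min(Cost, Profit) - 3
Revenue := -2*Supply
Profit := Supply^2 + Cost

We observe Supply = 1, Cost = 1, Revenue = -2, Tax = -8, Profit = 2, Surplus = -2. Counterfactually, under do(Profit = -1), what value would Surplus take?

The intervention breaks the incoming arrows to Profit: Profit := Supply^2 + Cost no longer applies, and Profit = -1.
Surplus = min(Cost, Profit) - 3  [with Cost=1, Profit=-1]  = -4

-4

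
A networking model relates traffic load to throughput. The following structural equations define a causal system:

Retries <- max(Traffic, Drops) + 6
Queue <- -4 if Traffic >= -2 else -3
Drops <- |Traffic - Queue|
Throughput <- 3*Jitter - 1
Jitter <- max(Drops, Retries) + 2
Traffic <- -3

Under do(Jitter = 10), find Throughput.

29

The intervention breaks the incoming arrows to Jitter: Jitter <- max(Drops, Retries) + 2 no longer applies, and Jitter = 10.
Throughput = 3*Jitter - 1  [with Jitter=10]  = 29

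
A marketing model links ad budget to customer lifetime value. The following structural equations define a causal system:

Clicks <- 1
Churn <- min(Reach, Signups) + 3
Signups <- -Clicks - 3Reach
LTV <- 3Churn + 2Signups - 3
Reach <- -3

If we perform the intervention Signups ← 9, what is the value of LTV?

15

do(Signups=9) replaces the equation Signups <- -Clicks - 3Reach with the constant Signups = 9.
Churn = min(Reach, Signups) + 3  [with Reach=-3, Signups=9]  = 0
LTV = 3Churn + 2Signups - 3  [with Churn=0, Signups=9]  = 15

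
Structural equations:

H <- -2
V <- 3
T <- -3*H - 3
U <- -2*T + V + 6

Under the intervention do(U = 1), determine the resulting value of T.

3

Under do(U=1), the mechanism U <- -2*T + V + 6 is discarded; U is fixed at 1.
Since T is not a descendant of the intervened variable, it is unaffected.
T = -3*H - 3  [with H=-2]  = 3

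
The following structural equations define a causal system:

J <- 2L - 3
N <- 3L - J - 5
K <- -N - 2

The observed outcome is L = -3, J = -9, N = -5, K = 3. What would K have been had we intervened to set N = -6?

4

The intervention breaks the incoming arrows to N: N <- 3L - J - 5 no longer applies, and N = -6.
K = -N - 2  [with N=-6]  = 4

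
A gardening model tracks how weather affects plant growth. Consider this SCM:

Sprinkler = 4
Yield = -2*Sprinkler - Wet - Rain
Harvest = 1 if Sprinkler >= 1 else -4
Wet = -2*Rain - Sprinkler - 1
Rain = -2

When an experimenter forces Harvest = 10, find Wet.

do(Harvest=10) replaces the equation Harvest = 1 if Sprinkler >= 1 else -4 with the constant Harvest = 10.
Wet is not downstream of the intervention, so its value is determined by the original equations.
Wet = -2*Rain - Sprinkler - 1  [with Rain=-2, Sprinkler=4]  = -1

-1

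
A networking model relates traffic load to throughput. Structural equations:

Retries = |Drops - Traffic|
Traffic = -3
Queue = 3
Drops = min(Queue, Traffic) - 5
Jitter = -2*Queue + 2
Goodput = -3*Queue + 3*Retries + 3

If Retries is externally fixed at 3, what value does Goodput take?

Under do(Retries=3), the mechanism Retries = |Drops - Traffic| is discarded; Retries is fixed at 3.
Goodput = -3*Queue + 3*Retries + 3  [with Queue=3, Retries=3]  = 3

3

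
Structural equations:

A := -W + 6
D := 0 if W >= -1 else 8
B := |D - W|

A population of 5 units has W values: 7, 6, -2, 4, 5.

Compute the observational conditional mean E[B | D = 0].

Conditioning on D=0 selects the 4 unit(s) with W ∈ {7, 6, 4, 5}. Their B values: 7, 6, 4, 5. Mean = 5.5.

5.5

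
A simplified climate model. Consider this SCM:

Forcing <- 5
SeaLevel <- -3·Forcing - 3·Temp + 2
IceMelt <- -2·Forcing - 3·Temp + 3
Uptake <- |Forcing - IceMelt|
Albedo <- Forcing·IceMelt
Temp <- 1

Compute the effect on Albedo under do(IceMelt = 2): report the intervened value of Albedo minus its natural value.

The intervention breaks the incoming arrows to IceMelt: IceMelt <- -2·Forcing - 3·Temp + 3 no longer applies, and IceMelt = 2.
Albedo = Forcing·IceMelt  [with Forcing=5, IceMelt=2]  = 10
Without intervention: IceMelt = -2·Forcing - 3·Temp + 3  [with Forcing=5, Temp=1]  = -10; Albedo = Forcing·IceMelt  [with Forcing=5, IceMelt=-10]  = -50.
Change = 10 − (-50) = 60.

60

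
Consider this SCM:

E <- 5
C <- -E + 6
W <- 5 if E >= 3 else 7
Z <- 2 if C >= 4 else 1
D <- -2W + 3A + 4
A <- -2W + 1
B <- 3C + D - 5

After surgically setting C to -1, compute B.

-41

The intervention breaks the incoming arrows to C: C <- -E + 6 no longer applies, and C = -1.
W = 5 if E >= 3 else 7  [with E=5]  = 5
A = -2W + 1  [with W=5]  = -9
D = -2W + 3A + 4  [with W=5, A=-9]  = -33
B = 3C + D - 5  [with C=-1, D=-33]  = -41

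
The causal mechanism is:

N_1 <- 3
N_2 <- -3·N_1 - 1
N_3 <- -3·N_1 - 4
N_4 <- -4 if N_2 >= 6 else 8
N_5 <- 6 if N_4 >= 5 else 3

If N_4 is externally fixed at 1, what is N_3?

Under do(N_4=1), the mechanism N_4 <- -4 if N_2 >= 6 else 8 is discarded; N_4 is fixed at 1.
Since N_3 is not a descendant of the intervened variable, it is unaffected.
N_3 = -3·N_1 - 4  [with N_1=3]  = -13

-13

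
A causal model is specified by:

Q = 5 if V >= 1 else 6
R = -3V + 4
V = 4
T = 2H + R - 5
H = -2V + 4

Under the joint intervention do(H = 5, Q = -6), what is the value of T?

-3

The joint intervention fixes H = 5, Q = -6, removing each variable's own equation.
R = -3V + 4  [with V=4]  = -8
T = 2H + R - 5  [with H=5, R=-8]  = -3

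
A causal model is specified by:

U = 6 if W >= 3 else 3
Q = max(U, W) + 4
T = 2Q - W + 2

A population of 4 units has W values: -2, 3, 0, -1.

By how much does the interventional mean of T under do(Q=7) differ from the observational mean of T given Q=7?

Under do(Q=7), Q's equation is replaced by Q=7 for every unit. Per-unit T: 18, 13, 16, 17. Mean = 16.
Conditioning on Q=7 selects the 3 unit(s) with W ∈ {-2, 0, -1}. Their T values: 18, 16, 17. Mean = 17.
Difference = 16 − 17 = -1.

-1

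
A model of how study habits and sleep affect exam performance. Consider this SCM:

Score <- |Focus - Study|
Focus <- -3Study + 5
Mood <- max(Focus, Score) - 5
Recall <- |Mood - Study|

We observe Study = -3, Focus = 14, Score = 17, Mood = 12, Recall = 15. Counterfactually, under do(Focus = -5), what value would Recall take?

0

do(Focus=-5) replaces the equation Focus <- -3Study + 5 with the constant Focus = -5.
Score = |Focus - Study|  [with Focus=-5, Study=-3]  = 2
Mood = max(Focus, Score) - 5  [with Focus=-5, Score=2]  = -3
Recall = |Mood - Study|  [with Mood=-3, Study=-3]  = 0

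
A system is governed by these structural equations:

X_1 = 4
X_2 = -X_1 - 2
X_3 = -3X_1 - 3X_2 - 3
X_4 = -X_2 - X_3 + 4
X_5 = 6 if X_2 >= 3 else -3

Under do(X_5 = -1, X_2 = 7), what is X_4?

33

Setting X_5 = -1, X_2 = 7 by intervention discards those variables' equations.
X_3 = -3X_1 - 3X_2 - 3  [with X_1=4, X_2=7]  = -36
X_4 = -X_2 - X_3 + 4  [with X_2=7, X_3=-36]  = 33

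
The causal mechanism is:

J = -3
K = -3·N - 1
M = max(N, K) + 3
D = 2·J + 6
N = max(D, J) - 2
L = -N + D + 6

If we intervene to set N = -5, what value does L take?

11

The intervention breaks the incoming arrows to N: N = max(D, J) - 2 no longer applies, and N = -5.
D = 2·J + 6  [with J=-3]  = 0
L = -N + D + 6  [with N=-5, D=0]  = 11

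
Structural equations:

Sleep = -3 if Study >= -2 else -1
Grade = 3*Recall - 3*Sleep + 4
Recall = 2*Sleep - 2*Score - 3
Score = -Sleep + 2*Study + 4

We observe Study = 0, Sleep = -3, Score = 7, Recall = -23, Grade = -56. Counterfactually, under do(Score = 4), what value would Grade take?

-38

do(Score=4) replaces the equation Score = -Sleep + 2*Study + 4 with the constant Score = 4.
Sleep = -3 if Study >= -2 else -1  [with Study=0]  = -3
Recall = 2*Sleep - 2*Score - 3  [with Sleep=-3, Score=4]  = -17
Grade = 3*Recall - 3*Sleep + 4  [with Recall=-17, Sleep=-3]  = -38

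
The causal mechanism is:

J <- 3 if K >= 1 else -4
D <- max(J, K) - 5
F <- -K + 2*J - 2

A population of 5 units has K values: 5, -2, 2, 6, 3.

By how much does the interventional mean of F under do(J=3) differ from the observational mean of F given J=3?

1.2

Under do(J=3), J's equation is replaced by J=3 for every unit. Per-unit F: -1, 6, 2, -2, 1. Mean = 1.2.
Observing J=3 restricts to units where J's equation naturally yields 3: K ∈ {5, 2, 6, 3}. In that subpopulation F = -1, 2, -2, 1, mean 0.
Difference = 1.2 − 0 = 1.2.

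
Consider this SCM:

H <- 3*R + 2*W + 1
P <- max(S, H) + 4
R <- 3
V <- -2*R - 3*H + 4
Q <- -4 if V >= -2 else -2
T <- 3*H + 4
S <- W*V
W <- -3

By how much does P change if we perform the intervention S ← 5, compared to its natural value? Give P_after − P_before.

-37

do(S=5) replaces the equation S <- W*V with the constant S = 5.
H = 3*R + 2*W + 1  [with R=3, W=-3]  = 4
P = max(S, H) + 4  [with S=5, H=4]  = 9
Without intervention: H = 3*R + 2*W + 1  [with R=3, W=-3]  = 4; V = -2*R - 3*H + 4  [with R=3, H=4]  = -14; S = W*V  [with W=-3, V=-14]  = 42; P = max(S, H) + 4  [with S=42, H=4]  = 46.
Change = 9 − 46 = -37.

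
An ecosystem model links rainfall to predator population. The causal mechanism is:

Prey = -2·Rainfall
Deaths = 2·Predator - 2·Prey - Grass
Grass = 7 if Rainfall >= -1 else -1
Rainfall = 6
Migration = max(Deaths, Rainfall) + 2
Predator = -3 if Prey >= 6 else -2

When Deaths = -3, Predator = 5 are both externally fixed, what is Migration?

Setting Deaths = -3, Predator = 5 by intervention discards those variables' equations.
Migration = max(Deaths, Rainfall) + 2  [with Deaths=-3, Rainfall=6]  = 8

8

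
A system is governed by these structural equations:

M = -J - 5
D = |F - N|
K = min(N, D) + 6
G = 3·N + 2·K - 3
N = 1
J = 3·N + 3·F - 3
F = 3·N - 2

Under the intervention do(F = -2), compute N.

1

Under do(F=-2), the mechanism F = 3·N - 2 is discarded; F is fixed at -2.
N is not downstream of the intervention, so its value is determined by the original equations.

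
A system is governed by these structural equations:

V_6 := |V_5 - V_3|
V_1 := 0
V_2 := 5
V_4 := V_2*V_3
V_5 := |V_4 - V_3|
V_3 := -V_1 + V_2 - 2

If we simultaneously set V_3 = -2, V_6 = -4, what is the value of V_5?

The joint intervention fixes V_3 = -2, V_6 = -4, removing each variable's own equation.
V_4 = V_2*V_3  [with V_2=5, V_3=-2]  = -10
V_5 = |V_4 - V_3|  [with V_4=-10, V_3=-2]  = 8

8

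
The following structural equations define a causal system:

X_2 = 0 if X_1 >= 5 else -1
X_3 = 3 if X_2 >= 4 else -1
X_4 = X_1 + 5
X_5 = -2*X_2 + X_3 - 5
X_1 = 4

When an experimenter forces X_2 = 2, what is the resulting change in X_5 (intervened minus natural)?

do(X_2=2) replaces the equation X_2 = 0 if X_1 >= 5 else -1 with the constant X_2 = 2.
X_3 = 3 if X_2 >= 4 else -1  [with X_2=2]  = -1
X_5 = -2*X_2 + X_3 - 5  [with X_2=2, X_3=-1]  = -10
Without intervention: X_2 = 0 if X_1 >= 5 else -1  [with X_1=4]  = -1; X_3 = 3 if X_2 >= 4 else -1  [with X_2=-1]  = -1; X_5 = -2*X_2 + X_3 - 5  [with X_2=-1, X_3=-1]  = -4.
Change = -10 − (-4) = -6.

-6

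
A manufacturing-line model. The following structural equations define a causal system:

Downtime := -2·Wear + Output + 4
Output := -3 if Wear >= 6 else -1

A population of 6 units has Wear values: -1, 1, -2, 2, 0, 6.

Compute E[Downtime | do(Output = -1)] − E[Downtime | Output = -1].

-2

The intervention sets Output=-1 in all 6 units regardless of Wear. Recomputing Downtime per unit gives 5, 1, 7, -1, 3, -9; average 1.
Conditioning on Output=-1 selects the 5 unit(s) with Wear ∈ {-1, 1, -2, 2, 0}. Their Downtime values: 5, 1, 7, -1, 3. Mean = 3.
Difference = 1 − 3 = -2.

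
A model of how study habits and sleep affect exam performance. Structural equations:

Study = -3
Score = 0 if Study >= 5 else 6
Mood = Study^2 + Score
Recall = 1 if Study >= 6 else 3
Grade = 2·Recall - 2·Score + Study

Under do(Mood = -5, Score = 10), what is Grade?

Setting Mood = -5, Score = 10 by intervention discards those variables' equations.
Recall = 1 if Study >= 6 else 3  [with Study=-3]  = 3
Grade = 2·Recall - 2·Score + Study  [with Recall=3, Score=10, Study=-3]  = -17

-17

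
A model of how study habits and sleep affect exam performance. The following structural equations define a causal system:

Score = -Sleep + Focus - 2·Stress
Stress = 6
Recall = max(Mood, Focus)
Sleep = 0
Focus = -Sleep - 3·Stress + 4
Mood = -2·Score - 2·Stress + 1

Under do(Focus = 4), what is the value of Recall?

5

The intervention breaks the incoming arrows to Focus: Focus = -Sleep - 3·Stress + 4 no longer applies, and Focus = 4.
Score = -Sleep + Focus - 2·Stress  [with Sleep=0, Focus=4, Stress=6]  = -8
Mood = -2·Score - 2·Stress + 1  [with Score=-8, Stress=6]  = 5
Recall = max(Mood, Focus)  [with Mood=5, Focus=4]  = 5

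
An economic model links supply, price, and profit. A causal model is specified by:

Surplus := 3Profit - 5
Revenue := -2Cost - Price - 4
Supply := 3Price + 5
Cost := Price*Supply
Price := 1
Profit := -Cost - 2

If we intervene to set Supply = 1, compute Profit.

do(Supply=1) replaces the equation Supply := 3Price + 5 with the constant Supply = 1.
Cost = Price*Supply  [with Price=1, Supply=1]  = 1
Profit = -Cost - 2  [with Cost=1]  = -3

-3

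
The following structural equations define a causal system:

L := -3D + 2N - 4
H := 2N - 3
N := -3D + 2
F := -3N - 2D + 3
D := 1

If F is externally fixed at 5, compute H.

-5

Intervening sets F = 5 and removes its equation (F := -3N - 2D + 3).
No directed path runs from F to H, so H keeps its natural value.
N = -3D + 2  [with D=1]  = -1
H = 2N - 3  [with N=-1]  = -5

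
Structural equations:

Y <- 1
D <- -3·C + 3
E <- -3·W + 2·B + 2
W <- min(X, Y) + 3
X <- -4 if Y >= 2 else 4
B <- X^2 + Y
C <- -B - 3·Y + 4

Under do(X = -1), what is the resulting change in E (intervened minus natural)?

do(X=-1) replaces the equation X <- -4 if Y >= 2 else 4 with the constant X = -1.
B = X^2 + Y  [with X=-1, Y=1]  = 2
W = min(X, Y) + 3  [with X=-1, Y=1]  = 2
E = -3·W + 2·B + 2  [with W=2, B=2]  = 0
Without intervention: X = -4 if Y >= 2 else 4  [with Y=1]  = 4; B = X^2 + Y  [with X=4, Y=1]  = 17; W = min(X, Y) + 3  [with X=4, Y=1]  = 4; E = -3·W + 2·B + 2  [with W=4, B=17]  = 24.
Change = 0 − 24 = -24.

-24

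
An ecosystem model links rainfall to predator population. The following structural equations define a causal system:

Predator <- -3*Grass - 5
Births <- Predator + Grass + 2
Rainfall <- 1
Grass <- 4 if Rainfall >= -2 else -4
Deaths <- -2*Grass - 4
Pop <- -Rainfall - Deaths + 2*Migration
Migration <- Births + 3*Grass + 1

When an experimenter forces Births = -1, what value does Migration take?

12

Under do(Births=-1), the mechanism Births <- Predator + Grass + 2 is discarded; Births is fixed at -1.
Grass = 4 if Rainfall >= -2 else -4  [with Rainfall=1]  = 4
Migration = Births + 3*Grass + 1  [with Births=-1, Grass=4]  = 12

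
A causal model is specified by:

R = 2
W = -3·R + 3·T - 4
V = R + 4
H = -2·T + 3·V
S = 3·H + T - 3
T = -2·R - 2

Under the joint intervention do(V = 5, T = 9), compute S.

Under do(V = 5, T = 9), each intervened variable's structural equation is replaced by its fixed value.
H = -2·T + 3·V  [with T=9, V=5]  = -3
S = 3·H + T - 3  [with H=-3, T=9]  = -3

-3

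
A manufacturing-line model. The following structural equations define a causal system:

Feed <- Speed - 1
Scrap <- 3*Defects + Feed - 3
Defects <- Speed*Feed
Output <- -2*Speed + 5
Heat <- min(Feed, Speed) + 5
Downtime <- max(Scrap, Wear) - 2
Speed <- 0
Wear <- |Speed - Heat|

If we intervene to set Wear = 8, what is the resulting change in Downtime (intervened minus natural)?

do(Wear=8) replaces the equation Wear <- |Speed - Heat| with the constant Wear = 8.
Feed = Speed - 1  [with Speed=0]  = -1
Defects = Speed*Feed  [with Speed=0, Feed=-1]  = 0
Scrap = 3*Defects + Feed - 3  [with Defects=0, Feed=-1]  = -4
Downtime = max(Scrap, Wear) - 2  [with Scrap=-4, Wear=8]  = 6
Without intervention: Feed = Speed - 1  [with Speed=0]  = -1; Heat = min(Feed, Speed) + 5  [with Feed=-1, Speed=0]  = 4; Wear = |Speed - Heat|  [with Speed=0, Heat=4]  = 4; Defects = Speed*Feed  [with Speed=0, Feed=-1]  = 0; Scrap = 3*Defects + Feed - 3  [with Defects=0, Feed=-1]  = -4; Downtime = max(Scrap, Wear) - 2  [with Scrap=-4, Wear=4]  = 2.
Change = 6 − 2 = 4.

4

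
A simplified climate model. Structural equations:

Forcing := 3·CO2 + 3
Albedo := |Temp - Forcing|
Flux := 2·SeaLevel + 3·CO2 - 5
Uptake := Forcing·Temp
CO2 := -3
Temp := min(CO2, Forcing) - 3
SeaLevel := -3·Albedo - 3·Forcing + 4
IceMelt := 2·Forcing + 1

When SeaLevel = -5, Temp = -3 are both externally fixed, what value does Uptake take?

18

Setting SeaLevel = -5, Temp = -3 by intervention discards those variables' equations.
Forcing = 3·CO2 + 3  [with CO2=-3]  = -6
Uptake = Forcing·Temp  [with Forcing=-6, Temp=-3]  = 18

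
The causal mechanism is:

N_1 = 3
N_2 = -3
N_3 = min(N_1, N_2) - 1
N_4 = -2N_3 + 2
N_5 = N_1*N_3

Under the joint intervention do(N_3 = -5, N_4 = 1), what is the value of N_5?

Setting N_3 = -5, N_4 = 1 by intervention discards those variables' equations.
N_5 = N_1*N_3  [with N_1=3, N_3=-5]  = -15

-15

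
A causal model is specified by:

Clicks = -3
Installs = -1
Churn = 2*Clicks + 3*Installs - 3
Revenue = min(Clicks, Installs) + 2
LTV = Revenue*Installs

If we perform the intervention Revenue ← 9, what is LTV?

-9

Intervening sets Revenue = 9 and removes its equation (Revenue = min(Clicks, Installs) + 2).
LTV = Revenue*Installs  [with Revenue=9, Installs=-1]  = -9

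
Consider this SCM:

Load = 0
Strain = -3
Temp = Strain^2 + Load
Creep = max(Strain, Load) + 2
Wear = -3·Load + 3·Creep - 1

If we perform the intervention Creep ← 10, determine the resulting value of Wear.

29

Intervening sets Creep = 10 and removes its equation (Creep = max(Strain, Load) + 2).
Wear = -3·Load + 3·Creep - 1  [with Load=0, Creep=10]  = 29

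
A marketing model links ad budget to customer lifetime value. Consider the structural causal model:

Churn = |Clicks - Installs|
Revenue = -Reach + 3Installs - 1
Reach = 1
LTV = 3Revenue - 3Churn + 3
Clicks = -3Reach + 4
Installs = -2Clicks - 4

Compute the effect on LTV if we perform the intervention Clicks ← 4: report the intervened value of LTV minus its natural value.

Under do(Clicks=4), the mechanism Clicks = -3Reach + 4 is discarded; Clicks is fixed at 4.
Installs = -2Clicks - 4  [with Clicks=4]  = -12
Churn = |Clicks - Installs|  [with Clicks=4, Installs=-12]  = 16
Revenue = -Reach + 3Installs - 1  [with Reach=1, Installs=-12]  = -38
LTV = 3Revenue - 3Churn + 3  [with Revenue=-38, Churn=16]  = -159
Without intervention: Clicks = -3Reach + 4  [with Reach=1]  = 1; Installs = -2Clicks - 4  [with Clicks=1]  = -6; Churn = |Clicks - Installs|  [with Clicks=1, Installs=-6]  = 7; Revenue = -Reach + 3Installs - 1  [with Reach=1, Installs=-6]  = -20; LTV = 3Revenue - 3Churn + 3  [with Revenue=-20, Churn=7]  = -78.
Change = -159 − (-78) = -81.

-81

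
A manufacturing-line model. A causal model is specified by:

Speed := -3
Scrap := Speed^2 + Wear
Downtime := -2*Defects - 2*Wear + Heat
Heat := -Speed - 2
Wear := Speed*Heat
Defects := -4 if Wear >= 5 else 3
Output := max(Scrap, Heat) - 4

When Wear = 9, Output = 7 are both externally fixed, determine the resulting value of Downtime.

Under do(Wear = 9, Output = 7), each intervened variable's structural equation is replaced by its fixed value.
Heat = -Speed - 2  [with Speed=-3]  = 1
Defects = -4 if Wear >= 5 else 3  [with Wear=9]  = -4
Downtime = -2*Defects - 2*Wear + Heat  [with Defects=-4, Wear=9, Heat=1]  = -9

-9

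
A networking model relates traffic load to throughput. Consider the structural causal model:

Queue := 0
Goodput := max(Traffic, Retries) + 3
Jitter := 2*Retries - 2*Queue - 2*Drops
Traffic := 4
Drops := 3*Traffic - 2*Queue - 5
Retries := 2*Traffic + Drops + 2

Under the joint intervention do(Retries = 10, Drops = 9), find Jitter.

2

The joint intervention fixes Retries = 10, Drops = 9, removing each variable's own equation.
Jitter = 2*Retries - 2*Queue - 2*Drops  [with Retries=10, Queue=0, Drops=9]  = 2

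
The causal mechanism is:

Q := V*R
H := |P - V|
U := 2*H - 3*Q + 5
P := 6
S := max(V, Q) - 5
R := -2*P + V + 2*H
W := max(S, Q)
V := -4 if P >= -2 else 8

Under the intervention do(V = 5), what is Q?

do(V=5) replaces the equation V := -4 if P >= -2 else 8 with the constant V = 5.
H = |P - V|  [with P=6, V=5]  = 1
R = -2*P + V + 2*H  [with P=6, V=5, H=1]  = -5
Q = V*R  [with V=5, R=-5]  = -25

-25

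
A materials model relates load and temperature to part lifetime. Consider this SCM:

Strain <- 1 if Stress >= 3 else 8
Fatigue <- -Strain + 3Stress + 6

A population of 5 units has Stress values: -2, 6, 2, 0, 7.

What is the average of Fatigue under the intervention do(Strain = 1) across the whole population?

do(Strain=1) breaks Strain's dependence on Stress. With Strain=1 fixed, Fatigue across the units is -1, 23, 11, 5, 26, mean 12.8.

12.8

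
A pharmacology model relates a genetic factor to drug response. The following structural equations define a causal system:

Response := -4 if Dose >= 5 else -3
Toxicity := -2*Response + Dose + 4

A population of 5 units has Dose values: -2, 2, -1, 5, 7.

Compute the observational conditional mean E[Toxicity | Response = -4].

E[Toxicity|Response=-4] averages over only the 2 units with Response=-4 (Dose = 5, 7): Toxicity = 17, 19, mean 18.

18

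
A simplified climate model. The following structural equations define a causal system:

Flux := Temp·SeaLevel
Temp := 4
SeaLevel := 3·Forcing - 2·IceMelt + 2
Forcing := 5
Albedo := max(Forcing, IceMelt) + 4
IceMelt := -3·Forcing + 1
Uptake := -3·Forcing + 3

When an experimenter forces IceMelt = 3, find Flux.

The intervention breaks the incoming arrows to IceMelt: IceMelt := -3·Forcing + 1 no longer applies, and IceMelt = 3.
SeaLevel = 3·Forcing - 2·IceMelt + 2  [with Forcing=5, IceMelt=3]  = 11
Flux = Temp·SeaLevel  [with Temp=4, SeaLevel=11]  = 44

44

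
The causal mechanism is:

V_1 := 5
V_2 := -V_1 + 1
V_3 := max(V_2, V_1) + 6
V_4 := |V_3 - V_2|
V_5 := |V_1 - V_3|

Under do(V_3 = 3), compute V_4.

The intervention breaks the incoming arrows to V_3: V_3 := max(V_2, V_1) + 6 no longer applies, and V_3 = 3.
V_2 = -V_1 + 1  [with V_1=5]  = -4
V_4 = |V_3 - V_2|  [with V_3=3, V_2=-4]  = 7

7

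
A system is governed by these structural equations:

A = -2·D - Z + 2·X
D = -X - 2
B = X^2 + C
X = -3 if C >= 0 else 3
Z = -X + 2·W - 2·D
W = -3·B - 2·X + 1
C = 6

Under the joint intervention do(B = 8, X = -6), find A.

The joint intervention fixes B = 8, X = -6, removing each variable's own equation.
W = -3·B - 2·X + 1  [with B=8, X=-6]  = -11
D = -X - 2  [with X=-6]  = 4
Z = -X + 2·W - 2·D  [with X=-6, W=-11, D=4]  = -24
A = -2·D - Z + 2·X  [with D=4, Z=-24, X=-6]  = 4

4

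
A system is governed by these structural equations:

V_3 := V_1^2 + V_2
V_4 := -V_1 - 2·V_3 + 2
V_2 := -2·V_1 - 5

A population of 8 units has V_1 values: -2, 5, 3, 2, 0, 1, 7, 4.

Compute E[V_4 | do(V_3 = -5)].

9.5

Every unit gets V_3=-5 under the intervention. V_4 values become 14, 7, 9, 10, 12, 11, 5, 8; E[V_4|do(V_3=-5)] = 9.5.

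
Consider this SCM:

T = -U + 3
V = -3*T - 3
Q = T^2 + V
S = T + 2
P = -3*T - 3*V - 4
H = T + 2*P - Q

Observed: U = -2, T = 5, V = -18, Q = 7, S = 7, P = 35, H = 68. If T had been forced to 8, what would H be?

77

Under do(T=8), the mechanism T = -U + 3 is discarded; T is fixed at 8.
V = -3*T - 3  [with T=8]  = -27
Q = T^2 + V  [with T=8, V=-27]  = 37
P = -3*T - 3*V - 4  [with T=8, V=-27]  = 53
H = T + 2*P - Q  [with T=8, P=53, Q=37]  = 77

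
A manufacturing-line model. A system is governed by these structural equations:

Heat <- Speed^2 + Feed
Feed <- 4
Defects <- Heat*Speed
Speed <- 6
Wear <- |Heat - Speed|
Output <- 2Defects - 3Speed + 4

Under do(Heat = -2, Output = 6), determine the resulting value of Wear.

8

Setting Heat = -2, Output = 6 by intervention discards those variables' equations.
Wear = |Heat - Speed|  [with Heat=-2, Speed=6]  = 8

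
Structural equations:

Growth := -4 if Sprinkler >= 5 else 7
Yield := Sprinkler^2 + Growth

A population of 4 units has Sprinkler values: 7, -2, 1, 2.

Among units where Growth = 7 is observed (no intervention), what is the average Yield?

10

Observing Growth=7 restricts to units where Growth's equation naturally yields 7: Sprinkler ∈ {-2, 1, 2}. In that subpopulation Yield = 11, 8, 11, mean 10.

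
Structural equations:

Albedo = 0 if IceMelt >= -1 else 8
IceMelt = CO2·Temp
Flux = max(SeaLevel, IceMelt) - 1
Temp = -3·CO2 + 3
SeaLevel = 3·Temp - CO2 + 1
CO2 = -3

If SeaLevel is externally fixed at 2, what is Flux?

1

The intervention breaks the incoming arrows to SeaLevel: SeaLevel = 3·Temp - CO2 + 1 no longer applies, and SeaLevel = 2.
Temp = -3·CO2 + 3  [with CO2=-3]  = 12
IceMelt = CO2·Temp  [with CO2=-3, Temp=12]  = -36
Flux = max(SeaLevel, IceMelt) - 1  [with SeaLevel=2, IceMelt=-36]  = 1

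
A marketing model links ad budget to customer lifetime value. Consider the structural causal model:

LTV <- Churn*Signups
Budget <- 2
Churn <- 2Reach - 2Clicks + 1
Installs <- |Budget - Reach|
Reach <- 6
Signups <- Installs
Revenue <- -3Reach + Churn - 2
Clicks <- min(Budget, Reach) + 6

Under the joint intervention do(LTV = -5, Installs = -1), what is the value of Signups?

-1

Setting LTV = -5, Installs = -1 by intervention discards those variables' equations.
Signups = Installs  [with Installs=-1]  = -1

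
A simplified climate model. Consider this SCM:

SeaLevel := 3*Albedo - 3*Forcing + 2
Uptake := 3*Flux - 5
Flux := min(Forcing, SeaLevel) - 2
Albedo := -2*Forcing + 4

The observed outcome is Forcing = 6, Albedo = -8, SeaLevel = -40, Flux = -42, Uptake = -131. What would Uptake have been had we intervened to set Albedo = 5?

do(Albedo=5) replaces the equation Albedo := -2*Forcing + 4 with the constant Albedo = 5.
SeaLevel = 3*Albedo - 3*Forcing + 2  [with Albedo=5, Forcing=6]  = -1
Flux = min(Forcing, SeaLevel) - 2  [with Forcing=6, SeaLevel=-1]  = -3
Uptake = 3*Flux - 5  [with Flux=-3]  = -14

-14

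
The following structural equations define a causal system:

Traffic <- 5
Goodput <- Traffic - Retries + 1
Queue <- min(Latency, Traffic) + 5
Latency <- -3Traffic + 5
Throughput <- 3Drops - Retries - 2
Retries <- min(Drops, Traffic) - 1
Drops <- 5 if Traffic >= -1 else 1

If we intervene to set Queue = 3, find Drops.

The intervention breaks the incoming arrows to Queue: Queue <- min(Latency, Traffic) + 5 no longer applies, and Queue = 3.
Drops is not downstream of the intervention, so its value is determined by the original equations.
Drops = 5 if Traffic >= -1 else 1  [with Traffic=5]  = 5

5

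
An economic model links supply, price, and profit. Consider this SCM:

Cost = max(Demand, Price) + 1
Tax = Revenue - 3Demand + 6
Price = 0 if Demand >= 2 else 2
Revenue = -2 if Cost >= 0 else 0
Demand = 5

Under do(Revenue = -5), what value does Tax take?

-14

Intervening sets Revenue = -5 and removes its equation (Revenue = -2 if Cost >= 0 else 0).
Tax = Revenue - 3Demand + 6  [with Revenue=-5, Demand=5]  = -14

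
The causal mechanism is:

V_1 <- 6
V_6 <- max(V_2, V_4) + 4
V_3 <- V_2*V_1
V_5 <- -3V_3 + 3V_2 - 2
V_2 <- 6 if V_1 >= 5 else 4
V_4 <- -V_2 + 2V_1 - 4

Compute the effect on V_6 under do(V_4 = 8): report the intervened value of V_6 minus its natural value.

2

Under do(V_4=8), the mechanism V_4 <- -V_2 + 2V_1 - 4 is discarded; V_4 is fixed at 8.
V_2 = 6 if V_1 >= 5 else 4  [with V_1=6]  = 6
V_6 = max(V_2, V_4) + 4  [with V_2=6, V_4=8]  = 12
Without intervention: V_2 = 6 if V_1 >= 5 else 4  [with V_1=6]  = 6; V_4 = -V_2 + 2V_1 - 4  [with V_2=6, V_1=6]  = 2; V_6 = max(V_2, V_4) + 4  [with V_2=6, V_4=2]  = 10.
Change = 12 − 10 = 2.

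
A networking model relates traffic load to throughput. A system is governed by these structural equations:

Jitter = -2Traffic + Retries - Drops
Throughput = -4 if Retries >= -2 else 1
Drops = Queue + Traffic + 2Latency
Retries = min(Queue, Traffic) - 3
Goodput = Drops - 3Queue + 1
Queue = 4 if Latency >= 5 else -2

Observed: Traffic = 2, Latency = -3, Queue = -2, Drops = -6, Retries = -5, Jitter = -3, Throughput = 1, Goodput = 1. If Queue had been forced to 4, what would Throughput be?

The intervention breaks the incoming arrows to Queue: Queue = 4 if Latency >= 5 else -2 no longer applies, and Queue = 4.
Retries = min(Queue, Traffic) - 3  [with Queue=4, Traffic=2]  = -1
Throughput = -4 if Retries >= -2 else 1  [with Retries=-1]  = -4

-4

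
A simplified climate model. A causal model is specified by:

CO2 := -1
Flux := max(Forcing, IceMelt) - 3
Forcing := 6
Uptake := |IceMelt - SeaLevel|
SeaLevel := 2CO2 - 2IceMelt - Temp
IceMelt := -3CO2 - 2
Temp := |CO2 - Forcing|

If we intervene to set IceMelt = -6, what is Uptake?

9

The intervention breaks the incoming arrows to IceMelt: IceMelt := -3CO2 - 2 no longer applies, and IceMelt = -6.
Temp = |CO2 - Forcing|  [with CO2=-1, Forcing=6]  = 7
SeaLevel = 2CO2 - 2IceMelt - Temp  [with CO2=-1, IceMelt=-6, Temp=7]  = 3
Uptake = |IceMelt - SeaLevel|  [with IceMelt=-6, SeaLevel=3]  = 9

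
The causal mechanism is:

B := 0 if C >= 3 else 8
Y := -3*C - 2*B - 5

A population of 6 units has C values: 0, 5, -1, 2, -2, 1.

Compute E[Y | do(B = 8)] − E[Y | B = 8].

Every unit gets B=8 under the intervention. Y values become -21, -36, -18, -27, -15, -24; E[Y|do(B=8)] = -23.5.
Conditioning on B=8 selects the 5 unit(s) with C ∈ {0, -1, 2, -2, 1}. Their Y values: -21, -18, -27, -15, -24. Mean = -21.
Difference = -23.5 − (-21) = -2.5.

-2.5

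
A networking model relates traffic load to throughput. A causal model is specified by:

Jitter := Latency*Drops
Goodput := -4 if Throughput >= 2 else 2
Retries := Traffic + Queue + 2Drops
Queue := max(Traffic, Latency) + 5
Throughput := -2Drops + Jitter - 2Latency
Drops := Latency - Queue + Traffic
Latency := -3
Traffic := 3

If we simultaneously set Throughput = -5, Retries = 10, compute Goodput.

2

Under do(Throughput = -5, Retries = 10), each intervened variable's structural equation is replaced by its fixed value.
Goodput = -4 if Throughput >= 2 else 2  [with Throughput=-5]  = 2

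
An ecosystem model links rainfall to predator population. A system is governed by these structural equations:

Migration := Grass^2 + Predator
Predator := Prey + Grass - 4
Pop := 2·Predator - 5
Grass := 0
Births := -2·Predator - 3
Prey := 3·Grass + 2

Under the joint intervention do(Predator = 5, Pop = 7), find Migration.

The joint intervention fixes Predator = 5, Pop = 7, removing each variable's own equation.
Migration = Grass^2 + Predator  [with Grass=0, Predator=5]  = 5

5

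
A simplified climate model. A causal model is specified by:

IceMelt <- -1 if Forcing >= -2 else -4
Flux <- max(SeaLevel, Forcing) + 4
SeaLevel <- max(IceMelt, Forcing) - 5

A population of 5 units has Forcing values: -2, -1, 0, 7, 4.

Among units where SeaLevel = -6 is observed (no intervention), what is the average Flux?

Observing SeaLevel=-6 restricts to units where SeaLevel's equation naturally yields -6: Forcing ∈ {-2, -1}. In that subpopulation Flux = 2, 3, mean 2.5.

2.5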